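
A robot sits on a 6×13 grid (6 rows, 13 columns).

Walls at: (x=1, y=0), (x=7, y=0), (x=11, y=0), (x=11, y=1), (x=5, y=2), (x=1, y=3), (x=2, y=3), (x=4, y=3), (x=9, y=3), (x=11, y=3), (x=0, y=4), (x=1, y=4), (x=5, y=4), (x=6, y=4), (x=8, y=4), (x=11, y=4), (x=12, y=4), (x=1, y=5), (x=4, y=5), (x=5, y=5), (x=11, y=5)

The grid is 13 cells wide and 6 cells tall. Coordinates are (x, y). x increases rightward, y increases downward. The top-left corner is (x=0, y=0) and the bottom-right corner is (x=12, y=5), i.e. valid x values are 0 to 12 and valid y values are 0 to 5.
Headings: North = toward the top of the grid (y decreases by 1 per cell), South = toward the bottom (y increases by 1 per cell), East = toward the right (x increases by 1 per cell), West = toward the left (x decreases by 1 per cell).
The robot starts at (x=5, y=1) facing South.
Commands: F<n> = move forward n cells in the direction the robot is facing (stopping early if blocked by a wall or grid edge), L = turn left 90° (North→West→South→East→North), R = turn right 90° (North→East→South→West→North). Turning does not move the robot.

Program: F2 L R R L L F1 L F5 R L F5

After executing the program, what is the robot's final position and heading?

Start: (x=5, y=1), facing South
  F2: move forward 0/2 (blocked), now at (x=5, y=1)
  L: turn left, now facing East
  R: turn right, now facing South
  R: turn right, now facing West
  L: turn left, now facing South
  L: turn left, now facing East
  F1: move forward 1, now at (x=6, y=1)
  L: turn left, now facing North
  F5: move forward 1/5 (blocked), now at (x=6, y=0)
  R: turn right, now facing East
  L: turn left, now facing North
  F5: move forward 0/5 (blocked), now at (x=6, y=0)
Final: (x=6, y=0), facing North

Answer: Final position: (x=6, y=0), facing North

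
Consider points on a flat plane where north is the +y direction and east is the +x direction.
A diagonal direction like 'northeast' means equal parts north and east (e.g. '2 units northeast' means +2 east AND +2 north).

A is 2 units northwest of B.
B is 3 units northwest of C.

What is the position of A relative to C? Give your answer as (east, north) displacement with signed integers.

Answer: A is at (east=-5, north=5) relative to C.

Derivation:
Place C at the origin (east=0, north=0).
  B is 3 units northwest of C: delta (east=-3, north=+3); B at (east=-3, north=3).
  A is 2 units northwest of B: delta (east=-2, north=+2); A at (east=-5, north=5).
Therefore A relative to C: (east=-5, north=5).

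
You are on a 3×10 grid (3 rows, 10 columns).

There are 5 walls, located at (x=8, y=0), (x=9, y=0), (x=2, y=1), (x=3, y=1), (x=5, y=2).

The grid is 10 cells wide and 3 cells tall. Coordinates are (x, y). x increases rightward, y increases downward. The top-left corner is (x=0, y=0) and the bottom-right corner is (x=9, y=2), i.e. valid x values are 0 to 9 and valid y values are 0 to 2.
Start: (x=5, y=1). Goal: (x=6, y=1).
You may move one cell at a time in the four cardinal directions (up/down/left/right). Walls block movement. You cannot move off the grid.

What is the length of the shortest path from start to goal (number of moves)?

BFS from (x=5, y=1) until reaching (x=6, y=1):
  Distance 0: (x=5, y=1)
  Distance 1: (x=5, y=0), (x=4, y=1), (x=6, y=1)  <- goal reached here
One shortest path (1 moves): (x=5, y=1) -> (x=6, y=1)

Answer: Shortest path length: 1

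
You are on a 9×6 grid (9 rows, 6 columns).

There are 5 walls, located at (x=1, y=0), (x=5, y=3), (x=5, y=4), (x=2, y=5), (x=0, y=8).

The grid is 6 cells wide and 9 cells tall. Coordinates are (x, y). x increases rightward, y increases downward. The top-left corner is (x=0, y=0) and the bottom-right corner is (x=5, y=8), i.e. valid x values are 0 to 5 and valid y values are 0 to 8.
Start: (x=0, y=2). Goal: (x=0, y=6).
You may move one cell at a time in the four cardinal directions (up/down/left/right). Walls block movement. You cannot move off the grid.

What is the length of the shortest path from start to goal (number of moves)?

Answer: Shortest path length: 4

Derivation:
BFS from (x=0, y=2) until reaching (x=0, y=6):
  Distance 0: (x=0, y=2)
  Distance 1: (x=0, y=1), (x=1, y=2), (x=0, y=3)
  Distance 2: (x=0, y=0), (x=1, y=1), (x=2, y=2), (x=1, y=3), (x=0, y=4)
  Distance 3: (x=2, y=1), (x=3, y=2), (x=2, y=3), (x=1, y=4), (x=0, y=5)
  Distance 4: (x=2, y=0), (x=3, y=1), (x=4, y=2), (x=3, y=3), (x=2, y=4), (x=1, y=5), (x=0, y=6)  <- goal reached here
One shortest path (4 moves): (x=0, y=2) -> (x=0, y=3) -> (x=0, y=4) -> (x=0, y=5) -> (x=0, y=6)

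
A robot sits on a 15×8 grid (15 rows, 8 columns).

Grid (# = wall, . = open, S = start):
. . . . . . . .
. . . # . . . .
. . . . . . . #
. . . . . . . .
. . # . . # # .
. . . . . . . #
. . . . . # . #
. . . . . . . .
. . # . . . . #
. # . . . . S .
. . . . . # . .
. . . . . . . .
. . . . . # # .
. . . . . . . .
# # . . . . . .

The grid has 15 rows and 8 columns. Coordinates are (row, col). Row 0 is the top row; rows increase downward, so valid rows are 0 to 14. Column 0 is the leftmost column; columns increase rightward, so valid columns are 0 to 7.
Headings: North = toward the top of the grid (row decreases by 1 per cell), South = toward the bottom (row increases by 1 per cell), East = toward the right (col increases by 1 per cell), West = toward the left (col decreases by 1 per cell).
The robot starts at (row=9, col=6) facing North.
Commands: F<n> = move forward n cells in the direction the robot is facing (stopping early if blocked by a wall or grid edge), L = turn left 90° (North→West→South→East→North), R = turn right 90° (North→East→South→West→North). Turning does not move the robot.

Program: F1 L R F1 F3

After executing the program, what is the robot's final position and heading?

Answer: Final position: (row=5, col=6), facing North

Derivation:
Start: (row=9, col=6), facing North
  F1: move forward 1, now at (row=8, col=6)
  L: turn left, now facing West
  R: turn right, now facing North
  F1: move forward 1, now at (row=7, col=6)
  F3: move forward 2/3 (blocked), now at (row=5, col=6)
Final: (row=5, col=6), facing North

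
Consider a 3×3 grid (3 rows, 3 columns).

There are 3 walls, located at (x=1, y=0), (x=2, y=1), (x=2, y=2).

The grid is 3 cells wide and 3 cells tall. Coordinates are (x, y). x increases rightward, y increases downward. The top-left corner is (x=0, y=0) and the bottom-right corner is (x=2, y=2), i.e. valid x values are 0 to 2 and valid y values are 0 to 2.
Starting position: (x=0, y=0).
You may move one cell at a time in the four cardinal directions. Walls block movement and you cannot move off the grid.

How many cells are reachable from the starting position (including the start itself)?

Answer: Reachable cells: 5

Derivation:
BFS flood-fill from (x=0, y=0):
  Distance 0: (x=0, y=0)
  Distance 1: (x=0, y=1)
  Distance 2: (x=1, y=1), (x=0, y=2)
  Distance 3: (x=1, y=2)
Total reachable: 5 (grid has 6 open cells total)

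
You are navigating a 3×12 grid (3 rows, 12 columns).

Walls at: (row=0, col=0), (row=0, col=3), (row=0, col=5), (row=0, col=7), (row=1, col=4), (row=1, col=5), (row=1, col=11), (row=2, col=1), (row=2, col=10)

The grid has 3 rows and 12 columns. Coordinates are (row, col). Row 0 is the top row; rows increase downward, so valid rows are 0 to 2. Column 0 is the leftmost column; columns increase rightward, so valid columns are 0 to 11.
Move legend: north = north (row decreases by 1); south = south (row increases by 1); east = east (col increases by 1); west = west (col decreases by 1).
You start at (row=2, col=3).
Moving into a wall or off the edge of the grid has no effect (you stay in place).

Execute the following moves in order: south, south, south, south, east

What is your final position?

Answer: Final position: (row=2, col=4)

Derivation:
Start: (row=2, col=3)
  [×4]south (south): blocked, stay at (row=2, col=3)
  east (east): (row=2, col=3) -> (row=2, col=4)
Final: (row=2, col=4)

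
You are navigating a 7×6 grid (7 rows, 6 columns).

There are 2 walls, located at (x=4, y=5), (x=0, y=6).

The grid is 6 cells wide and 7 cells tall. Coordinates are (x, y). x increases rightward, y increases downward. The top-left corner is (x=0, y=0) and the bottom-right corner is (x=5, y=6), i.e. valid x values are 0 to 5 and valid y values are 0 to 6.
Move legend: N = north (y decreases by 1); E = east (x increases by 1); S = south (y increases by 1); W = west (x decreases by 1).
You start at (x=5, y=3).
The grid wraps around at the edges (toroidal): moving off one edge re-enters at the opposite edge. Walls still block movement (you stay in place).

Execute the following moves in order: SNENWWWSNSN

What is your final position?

Start: (x=5, y=3)
  S (south): (x=5, y=3) -> (x=5, y=4)
  N (north): (x=5, y=4) -> (x=5, y=3)
  E (east): (x=5, y=3) -> (x=0, y=3)
  N (north): (x=0, y=3) -> (x=0, y=2)
  W (west): (x=0, y=2) -> (x=5, y=2)
  W (west): (x=5, y=2) -> (x=4, y=2)
  W (west): (x=4, y=2) -> (x=3, y=2)
  S (south): (x=3, y=2) -> (x=3, y=3)
  N (north): (x=3, y=3) -> (x=3, y=2)
  S (south): (x=3, y=2) -> (x=3, y=3)
  N (north): (x=3, y=3) -> (x=3, y=2)
Final: (x=3, y=2)

Answer: Final position: (x=3, y=2)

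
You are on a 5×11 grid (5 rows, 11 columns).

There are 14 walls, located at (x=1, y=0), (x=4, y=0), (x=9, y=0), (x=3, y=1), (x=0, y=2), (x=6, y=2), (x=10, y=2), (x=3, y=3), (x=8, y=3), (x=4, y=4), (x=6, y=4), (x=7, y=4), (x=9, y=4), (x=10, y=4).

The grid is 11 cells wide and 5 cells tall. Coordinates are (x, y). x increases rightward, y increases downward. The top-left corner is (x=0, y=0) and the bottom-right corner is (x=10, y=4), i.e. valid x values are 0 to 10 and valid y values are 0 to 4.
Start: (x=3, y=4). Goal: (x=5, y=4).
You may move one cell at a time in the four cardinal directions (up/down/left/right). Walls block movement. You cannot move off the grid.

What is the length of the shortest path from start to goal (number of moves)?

Answer: Shortest path length: 8

Derivation:
BFS from (x=3, y=4) until reaching (x=5, y=4):
  Distance 0: (x=3, y=4)
  Distance 1: (x=2, y=4)
  Distance 2: (x=2, y=3), (x=1, y=4)
  Distance 3: (x=2, y=2), (x=1, y=3), (x=0, y=4)
  Distance 4: (x=2, y=1), (x=1, y=2), (x=3, y=2), (x=0, y=3)
  Distance 5: (x=2, y=0), (x=1, y=1), (x=4, y=2)
  Distance 6: (x=3, y=0), (x=0, y=1), (x=4, y=1), (x=5, y=2), (x=4, y=3)
  Distance 7: (x=0, y=0), (x=5, y=1), (x=5, y=3)
  Distance 8: (x=5, y=0), (x=6, y=1), (x=6, y=3), (x=5, y=4)  <- goal reached here
One shortest path (8 moves): (x=3, y=4) -> (x=2, y=4) -> (x=2, y=3) -> (x=2, y=2) -> (x=3, y=2) -> (x=4, y=2) -> (x=5, y=2) -> (x=5, y=3) -> (x=5, y=4)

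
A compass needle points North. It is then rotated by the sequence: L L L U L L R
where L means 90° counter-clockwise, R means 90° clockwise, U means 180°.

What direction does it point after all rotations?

Answer: Final heading: South

Derivation:
Start: North
  L (left (90° counter-clockwise)) -> West
  L (left (90° counter-clockwise)) -> South
  L (left (90° counter-clockwise)) -> East
  U (U-turn (180°)) -> West
  L (left (90° counter-clockwise)) -> South
  L (left (90° counter-clockwise)) -> East
  R (right (90° clockwise)) -> South
Final: South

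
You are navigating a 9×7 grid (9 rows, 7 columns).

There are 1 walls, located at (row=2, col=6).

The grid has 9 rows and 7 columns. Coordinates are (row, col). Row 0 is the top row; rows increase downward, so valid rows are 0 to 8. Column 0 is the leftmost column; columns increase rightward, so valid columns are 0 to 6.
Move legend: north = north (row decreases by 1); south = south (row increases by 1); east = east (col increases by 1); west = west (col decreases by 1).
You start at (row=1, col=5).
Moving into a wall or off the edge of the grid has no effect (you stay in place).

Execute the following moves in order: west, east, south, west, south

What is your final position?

Answer: Final position: (row=3, col=4)

Derivation:
Start: (row=1, col=5)
  west (west): (row=1, col=5) -> (row=1, col=4)
  east (east): (row=1, col=4) -> (row=1, col=5)
  south (south): (row=1, col=5) -> (row=2, col=5)
  west (west): (row=2, col=5) -> (row=2, col=4)
  south (south): (row=2, col=4) -> (row=3, col=4)
Final: (row=3, col=4)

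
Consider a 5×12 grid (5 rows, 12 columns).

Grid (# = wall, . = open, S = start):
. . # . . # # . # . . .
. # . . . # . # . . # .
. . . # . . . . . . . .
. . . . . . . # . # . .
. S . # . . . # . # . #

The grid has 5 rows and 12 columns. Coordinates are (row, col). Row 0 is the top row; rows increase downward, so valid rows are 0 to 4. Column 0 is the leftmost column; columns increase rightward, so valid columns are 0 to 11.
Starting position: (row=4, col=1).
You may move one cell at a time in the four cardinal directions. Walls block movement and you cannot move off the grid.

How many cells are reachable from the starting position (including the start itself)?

Answer: Reachable cells: 44

Derivation:
BFS flood-fill from (row=4, col=1):
  Distance 0: (row=4, col=1)
  Distance 1: (row=3, col=1), (row=4, col=0), (row=4, col=2)
  Distance 2: (row=2, col=1), (row=3, col=0), (row=3, col=2)
  Distance 3: (row=2, col=0), (row=2, col=2), (row=3, col=3)
  Distance 4: (row=1, col=0), (row=1, col=2), (row=3, col=4)
  Distance 5: (row=0, col=0), (row=1, col=3), (row=2, col=4), (row=3, col=5), (row=4, col=4)
  Distance 6: (row=0, col=1), (row=0, col=3), (row=1, col=4), (row=2, col=5), (row=3, col=6), (row=4, col=5)
  Distance 7: (row=0, col=4), (row=2, col=6), (row=4, col=6)
  Distance 8: (row=1, col=6), (row=2, col=7)
  Distance 9: (row=2, col=8)
  Distance 10: (row=1, col=8), (row=2, col=9), (row=3, col=8)
  Distance 11: (row=1, col=9), (row=2, col=10), (row=4, col=8)
  Distance 12: (row=0, col=9), (row=2, col=11), (row=3, col=10)
  Distance 13: (row=0, col=10), (row=1, col=11), (row=3, col=11), (row=4, col=10)
  Distance 14: (row=0, col=11)
Total reachable: 44 (grid has 45 open cells total)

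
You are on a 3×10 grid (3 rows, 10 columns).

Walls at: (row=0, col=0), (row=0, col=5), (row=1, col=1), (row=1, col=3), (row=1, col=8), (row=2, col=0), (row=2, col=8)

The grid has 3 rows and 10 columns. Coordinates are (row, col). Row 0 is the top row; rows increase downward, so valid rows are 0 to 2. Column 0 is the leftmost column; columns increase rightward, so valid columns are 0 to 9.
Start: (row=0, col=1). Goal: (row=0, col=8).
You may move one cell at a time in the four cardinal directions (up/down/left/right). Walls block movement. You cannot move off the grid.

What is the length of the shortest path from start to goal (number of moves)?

Answer: Shortest path length: 9

Derivation:
BFS from (row=0, col=1) until reaching (row=0, col=8):
  Distance 0: (row=0, col=1)
  Distance 1: (row=0, col=2)
  Distance 2: (row=0, col=3), (row=1, col=2)
  Distance 3: (row=0, col=4), (row=2, col=2)
  Distance 4: (row=1, col=4), (row=2, col=1), (row=2, col=3)
  Distance 5: (row=1, col=5), (row=2, col=4)
  Distance 6: (row=1, col=6), (row=2, col=5)
  Distance 7: (row=0, col=6), (row=1, col=7), (row=2, col=6)
  Distance 8: (row=0, col=7), (row=2, col=7)
  Distance 9: (row=0, col=8)  <- goal reached here
One shortest path (9 moves): (row=0, col=1) -> (row=0, col=2) -> (row=0, col=3) -> (row=0, col=4) -> (row=1, col=4) -> (row=1, col=5) -> (row=1, col=6) -> (row=1, col=7) -> (row=0, col=7) -> (row=0, col=8)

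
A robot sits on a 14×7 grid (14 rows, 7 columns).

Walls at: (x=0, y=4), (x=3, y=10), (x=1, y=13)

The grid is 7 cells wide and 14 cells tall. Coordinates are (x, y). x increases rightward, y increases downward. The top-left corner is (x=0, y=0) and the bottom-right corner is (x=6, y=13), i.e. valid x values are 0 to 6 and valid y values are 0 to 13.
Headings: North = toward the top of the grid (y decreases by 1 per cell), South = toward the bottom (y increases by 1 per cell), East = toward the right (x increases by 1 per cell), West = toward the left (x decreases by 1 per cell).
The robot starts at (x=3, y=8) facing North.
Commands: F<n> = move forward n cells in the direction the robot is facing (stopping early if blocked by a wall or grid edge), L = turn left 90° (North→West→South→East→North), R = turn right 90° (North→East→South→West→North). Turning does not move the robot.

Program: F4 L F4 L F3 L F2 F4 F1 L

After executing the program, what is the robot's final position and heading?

Answer: Final position: (x=6, y=7), facing North

Derivation:
Start: (x=3, y=8), facing North
  F4: move forward 4, now at (x=3, y=4)
  L: turn left, now facing West
  F4: move forward 2/4 (blocked), now at (x=1, y=4)
  L: turn left, now facing South
  F3: move forward 3, now at (x=1, y=7)
  L: turn left, now facing East
  F2: move forward 2, now at (x=3, y=7)
  F4: move forward 3/4 (blocked), now at (x=6, y=7)
  F1: move forward 0/1 (blocked), now at (x=6, y=7)
  L: turn left, now facing North
Final: (x=6, y=7), facing North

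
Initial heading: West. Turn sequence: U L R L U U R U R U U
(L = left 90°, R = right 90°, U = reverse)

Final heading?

Answer: Final heading: North

Derivation:
Start: West
  U (U-turn (180°)) -> East
  L (left (90° counter-clockwise)) -> North
  R (right (90° clockwise)) -> East
  L (left (90° counter-clockwise)) -> North
  U (U-turn (180°)) -> South
  U (U-turn (180°)) -> North
  R (right (90° clockwise)) -> East
  U (U-turn (180°)) -> West
  R (right (90° clockwise)) -> North
  U (U-turn (180°)) -> South
  U (U-turn (180°)) -> North
Final: North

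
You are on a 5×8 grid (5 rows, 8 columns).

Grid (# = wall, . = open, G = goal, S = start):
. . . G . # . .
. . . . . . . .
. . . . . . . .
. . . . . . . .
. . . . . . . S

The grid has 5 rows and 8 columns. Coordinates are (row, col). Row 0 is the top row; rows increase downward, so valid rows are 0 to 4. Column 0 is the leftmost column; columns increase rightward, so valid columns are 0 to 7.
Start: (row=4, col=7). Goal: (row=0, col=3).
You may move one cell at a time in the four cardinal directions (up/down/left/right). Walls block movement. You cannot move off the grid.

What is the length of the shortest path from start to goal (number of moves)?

Answer: Shortest path length: 8

Derivation:
BFS from (row=4, col=7) until reaching (row=0, col=3):
  Distance 0: (row=4, col=7)
  Distance 1: (row=3, col=7), (row=4, col=6)
  Distance 2: (row=2, col=7), (row=3, col=6), (row=4, col=5)
  Distance 3: (row=1, col=7), (row=2, col=6), (row=3, col=5), (row=4, col=4)
  Distance 4: (row=0, col=7), (row=1, col=6), (row=2, col=5), (row=3, col=4), (row=4, col=3)
  Distance 5: (row=0, col=6), (row=1, col=5), (row=2, col=4), (row=3, col=3), (row=4, col=2)
  Distance 6: (row=1, col=4), (row=2, col=3), (row=3, col=2), (row=4, col=1)
  Distance 7: (row=0, col=4), (row=1, col=3), (row=2, col=2), (row=3, col=1), (row=4, col=0)
  Distance 8: (row=0, col=3), (row=1, col=2), (row=2, col=1), (row=3, col=0)  <- goal reached here
One shortest path (8 moves): (row=4, col=7) -> (row=4, col=6) -> (row=4, col=5) -> (row=4, col=4) -> (row=4, col=3) -> (row=3, col=3) -> (row=2, col=3) -> (row=1, col=3) -> (row=0, col=3)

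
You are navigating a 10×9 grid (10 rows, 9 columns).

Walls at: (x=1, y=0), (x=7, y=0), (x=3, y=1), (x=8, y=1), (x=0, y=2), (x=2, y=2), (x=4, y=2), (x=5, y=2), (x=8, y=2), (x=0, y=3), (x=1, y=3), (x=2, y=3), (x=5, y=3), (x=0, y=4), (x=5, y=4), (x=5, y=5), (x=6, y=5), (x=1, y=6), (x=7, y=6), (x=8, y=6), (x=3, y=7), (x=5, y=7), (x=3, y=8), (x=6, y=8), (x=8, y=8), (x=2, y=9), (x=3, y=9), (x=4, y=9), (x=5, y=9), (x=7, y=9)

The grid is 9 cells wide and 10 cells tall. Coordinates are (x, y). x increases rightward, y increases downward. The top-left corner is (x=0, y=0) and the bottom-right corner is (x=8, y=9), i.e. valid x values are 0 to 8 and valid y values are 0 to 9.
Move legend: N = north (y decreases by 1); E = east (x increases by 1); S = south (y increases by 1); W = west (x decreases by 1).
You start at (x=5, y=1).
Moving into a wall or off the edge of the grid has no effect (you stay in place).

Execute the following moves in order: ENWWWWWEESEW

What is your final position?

Start: (x=5, y=1)
  E (east): (x=5, y=1) -> (x=6, y=1)
  N (north): (x=6, y=1) -> (x=6, y=0)
  W (west): (x=6, y=0) -> (x=5, y=0)
  W (west): (x=5, y=0) -> (x=4, y=0)
  W (west): (x=4, y=0) -> (x=3, y=0)
  W (west): (x=3, y=0) -> (x=2, y=0)
  W (west): blocked, stay at (x=2, y=0)
  E (east): (x=2, y=0) -> (x=3, y=0)
  E (east): (x=3, y=0) -> (x=4, y=0)
  S (south): (x=4, y=0) -> (x=4, y=1)
  E (east): (x=4, y=1) -> (x=5, y=1)
  W (west): (x=5, y=1) -> (x=4, y=1)
Final: (x=4, y=1)

Answer: Final position: (x=4, y=1)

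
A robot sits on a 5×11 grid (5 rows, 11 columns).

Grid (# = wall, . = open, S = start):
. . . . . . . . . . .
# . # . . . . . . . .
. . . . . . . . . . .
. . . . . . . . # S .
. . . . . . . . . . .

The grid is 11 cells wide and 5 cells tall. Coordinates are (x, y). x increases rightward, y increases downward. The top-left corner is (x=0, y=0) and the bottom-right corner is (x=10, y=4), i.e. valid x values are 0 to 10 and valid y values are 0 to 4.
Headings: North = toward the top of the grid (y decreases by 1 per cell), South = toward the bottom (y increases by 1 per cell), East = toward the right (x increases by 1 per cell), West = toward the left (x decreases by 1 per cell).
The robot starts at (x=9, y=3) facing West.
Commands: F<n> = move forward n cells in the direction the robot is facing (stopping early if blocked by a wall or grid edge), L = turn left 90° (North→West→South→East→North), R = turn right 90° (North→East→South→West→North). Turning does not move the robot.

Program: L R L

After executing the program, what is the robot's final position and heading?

Answer: Final position: (x=9, y=3), facing South

Derivation:
Start: (x=9, y=3), facing West
  L: turn left, now facing South
  R: turn right, now facing West
  L: turn left, now facing South
Final: (x=9, y=3), facing South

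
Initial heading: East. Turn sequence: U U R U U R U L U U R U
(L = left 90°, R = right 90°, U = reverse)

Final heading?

Answer: Final heading: West

Derivation:
Start: East
  U (U-turn (180°)) -> West
  U (U-turn (180°)) -> East
  R (right (90° clockwise)) -> South
  U (U-turn (180°)) -> North
  U (U-turn (180°)) -> South
  R (right (90° clockwise)) -> West
  U (U-turn (180°)) -> East
  L (left (90° counter-clockwise)) -> North
  U (U-turn (180°)) -> South
  U (U-turn (180°)) -> North
  R (right (90° clockwise)) -> East
  U (U-turn (180°)) -> West
Final: West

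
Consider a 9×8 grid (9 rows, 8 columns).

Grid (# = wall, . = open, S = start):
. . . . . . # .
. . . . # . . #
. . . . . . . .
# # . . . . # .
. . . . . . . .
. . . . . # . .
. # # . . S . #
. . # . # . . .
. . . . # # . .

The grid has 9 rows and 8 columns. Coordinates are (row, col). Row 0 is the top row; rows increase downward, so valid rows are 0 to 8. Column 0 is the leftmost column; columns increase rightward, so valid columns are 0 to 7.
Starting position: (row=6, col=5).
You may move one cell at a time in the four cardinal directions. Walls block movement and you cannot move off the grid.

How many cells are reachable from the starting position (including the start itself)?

Answer: Reachable cells: 57

Derivation:
BFS flood-fill from (row=6, col=5):
  Distance 0: (row=6, col=5)
  Distance 1: (row=6, col=4), (row=6, col=6), (row=7, col=5)
  Distance 2: (row=5, col=4), (row=5, col=6), (row=6, col=3), (row=7, col=6)
  Distance 3: (row=4, col=4), (row=4, col=6), (row=5, col=3), (row=5, col=7), (row=7, col=3), (row=7, col=7), (row=8, col=6)
  Distance 4: (row=3, col=4), (row=4, col=3), (row=4, col=5), (row=4, col=7), (row=5, col=2), (row=8, col=3), (row=8, col=7)
  Distance 5: (row=2, col=4), (row=3, col=3), (row=3, col=5), (row=3, col=7), (row=4, col=2), (row=5, col=1), (row=8, col=2)
  Distance 6: (row=2, col=3), (row=2, col=5), (row=2, col=7), (row=3, col=2), (row=4, col=1), (row=5, col=0), (row=8, col=1)
  Distance 7: (row=1, col=3), (row=1, col=5), (row=2, col=2), (row=2, col=6), (row=4, col=0), (row=6, col=0), (row=7, col=1), (row=8, col=0)
  Distance 8: (row=0, col=3), (row=0, col=5), (row=1, col=2), (row=1, col=6), (row=2, col=1), (row=7, col=0)
  Distance 9: (row=0, col=2), (row=0, col=4), (row=1, col=1), (row=2, col=0)
  Distance 10: (row=0, col=1), (row=1, col=0)
  Distance 11: (row=0, col=0)
Total reachable: 57 (grid has 58 open cells total)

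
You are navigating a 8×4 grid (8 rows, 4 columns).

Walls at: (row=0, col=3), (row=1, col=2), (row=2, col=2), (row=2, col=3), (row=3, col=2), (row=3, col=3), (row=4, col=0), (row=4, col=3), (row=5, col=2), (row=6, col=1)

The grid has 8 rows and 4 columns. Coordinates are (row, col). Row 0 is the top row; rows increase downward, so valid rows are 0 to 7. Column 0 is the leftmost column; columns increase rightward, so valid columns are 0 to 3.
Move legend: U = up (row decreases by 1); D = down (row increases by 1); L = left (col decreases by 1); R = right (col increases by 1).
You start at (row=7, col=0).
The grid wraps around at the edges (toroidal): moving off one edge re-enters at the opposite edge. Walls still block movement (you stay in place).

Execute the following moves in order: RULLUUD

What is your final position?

Start: (row=7, col=0)
  R (right): (row=7, col=0) -> (row=7, col=1)
  U (up): blocked, stay at (row=7, col=1)
  L (left): (row=7, col=1) -> (row=7, col=0)
  L (left): (row=7, col=0) -> (row=7, col=3)
  U (up): (row=7, col=3) -> (row=6, col=3)
  U (up): (row=6, col=3) -> (row=5, col=3)
  D (down): (row=5, col=3) -> (row=6, col=3)
Final: (row=6, col=3)

Answer: Final position: (row=6, col=3)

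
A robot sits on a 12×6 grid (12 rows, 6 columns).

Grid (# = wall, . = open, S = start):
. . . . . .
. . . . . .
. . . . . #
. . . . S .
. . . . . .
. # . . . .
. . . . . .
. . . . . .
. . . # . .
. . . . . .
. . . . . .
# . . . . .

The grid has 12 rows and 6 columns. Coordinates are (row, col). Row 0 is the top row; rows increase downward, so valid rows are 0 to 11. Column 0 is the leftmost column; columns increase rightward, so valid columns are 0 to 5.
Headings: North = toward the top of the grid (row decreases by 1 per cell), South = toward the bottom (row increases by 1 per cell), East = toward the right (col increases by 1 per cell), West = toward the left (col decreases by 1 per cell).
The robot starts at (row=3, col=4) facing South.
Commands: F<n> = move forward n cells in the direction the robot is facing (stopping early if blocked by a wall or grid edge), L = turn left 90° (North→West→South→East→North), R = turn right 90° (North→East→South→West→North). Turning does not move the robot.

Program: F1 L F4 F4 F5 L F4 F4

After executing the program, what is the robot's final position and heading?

Start: (row=3, col=4), facing South
  F1: move forward 1, now at (row=4, col=4)
  L: turn left, now facing East
  F4: move forward 1/4 (blocked), now at (row=4, col=5)
  F4: move forward 0/4 (blocked), now at (row=4, col=5)
  F5: move forward 0/5 (blocked), now at (row=4, col=5)
  L: turn left, now facing North
  F4: move forward 1/4 (blocked), now at (row=3, col=5)
  F4: move forward 0/4 (blocked), now at (row=3, col=5)
Final: (row=3, col=5), facing North

Answer: Final position: (row=3, col=5), facing North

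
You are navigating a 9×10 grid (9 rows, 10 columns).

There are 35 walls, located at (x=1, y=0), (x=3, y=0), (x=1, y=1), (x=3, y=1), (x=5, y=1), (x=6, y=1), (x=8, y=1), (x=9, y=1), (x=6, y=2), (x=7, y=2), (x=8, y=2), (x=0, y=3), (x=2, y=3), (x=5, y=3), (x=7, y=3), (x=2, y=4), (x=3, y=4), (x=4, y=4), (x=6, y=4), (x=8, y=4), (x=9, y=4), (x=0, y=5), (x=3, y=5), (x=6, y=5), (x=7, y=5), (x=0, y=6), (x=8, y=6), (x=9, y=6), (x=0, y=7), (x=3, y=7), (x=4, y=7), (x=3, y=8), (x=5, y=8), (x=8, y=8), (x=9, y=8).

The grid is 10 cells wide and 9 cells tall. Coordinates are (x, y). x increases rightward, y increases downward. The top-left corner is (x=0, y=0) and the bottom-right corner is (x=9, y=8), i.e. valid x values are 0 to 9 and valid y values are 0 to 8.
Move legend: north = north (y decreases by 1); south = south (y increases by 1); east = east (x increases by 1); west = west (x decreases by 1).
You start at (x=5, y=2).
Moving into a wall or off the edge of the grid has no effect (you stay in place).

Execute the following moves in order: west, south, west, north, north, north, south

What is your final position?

Answer: Final position: (x=3, y=3)

Derivation:
Start: (x=5, y=2)
  west (west): (x=5, y=2) -> (x=4, y=2)
  south (south): (x=4, y=2) -> (x=4, y=3)
  west (west): (x=4, y=3) -> (x=3, y=3)
  north (north): (x=3, y=3) -> (x=3, y=2)
  north (north): blocked, stay at (x=3, y=2)
  north (north): blocked, stay at (x=3, y=2)
  south (south): (x=3, y=2) -> (x=3, y=3)
Final: (x=3, y=3)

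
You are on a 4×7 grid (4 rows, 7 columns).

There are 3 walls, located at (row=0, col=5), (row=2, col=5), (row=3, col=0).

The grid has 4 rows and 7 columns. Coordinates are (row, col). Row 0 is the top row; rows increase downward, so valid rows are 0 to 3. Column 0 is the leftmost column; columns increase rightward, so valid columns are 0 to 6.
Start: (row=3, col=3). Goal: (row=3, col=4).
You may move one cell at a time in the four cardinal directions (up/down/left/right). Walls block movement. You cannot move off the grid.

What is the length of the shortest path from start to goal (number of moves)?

Answer: Shortest path length: 1

Derivation:
BFS from (row=3, col=3) until reaching (row=3, col=4):
  Distance 0: (row=3, col=3)
  Distance 1: (row=2, col=3), (row=3, col=2), (row=3, col=4)  <- goal reached here
One shortest path (1 moves): (row=3, col=3) -> (row=3, col=4)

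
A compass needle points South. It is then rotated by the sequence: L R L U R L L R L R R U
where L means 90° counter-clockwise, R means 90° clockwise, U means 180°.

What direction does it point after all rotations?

Start: South
  L (left (90° counter-clockwise)) -> East
  R (right (90° clockwise)) -> South
  L (left (90° counter-clockwise)) -> East
  U (U-turn (180°)) -> West
  R (right (90° clockwise)) -> North
  L (left (90° counter-clockwise)) -> West
  L (left (90° counter-clockwise)) -> South
  R (right (90° clockwise)) -> West
  L (left (90° counter-clockwise)) -> South
  R (right (90° clockwise)) -> West
  R (right (90° clockwise)) -> North
  U (U-turn (180°)) -> South
Final: South

Answer: Final heading: South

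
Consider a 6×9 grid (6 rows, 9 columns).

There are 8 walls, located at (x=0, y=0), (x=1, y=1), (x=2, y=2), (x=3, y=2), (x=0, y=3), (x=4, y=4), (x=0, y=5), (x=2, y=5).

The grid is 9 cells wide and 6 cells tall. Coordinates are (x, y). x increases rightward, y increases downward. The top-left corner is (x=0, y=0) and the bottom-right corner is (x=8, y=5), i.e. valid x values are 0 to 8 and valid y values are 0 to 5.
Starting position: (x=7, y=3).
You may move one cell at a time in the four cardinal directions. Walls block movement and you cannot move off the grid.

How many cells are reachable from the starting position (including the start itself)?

Answer: Reachable cells: 46

Derivation:
BFS flood-fill from (x=7, y=3):
  Distance 0: (x=7, y=3)
  Distance 1: (x=7, y=2), (x=6, y=3), (x=8, y=3), (x=7, y=4)
  Distance 2: (x=7, y=1), (x=6, y=2), (x=8, y=2), (x=5, y=3), (x=6, y=4), (x=8, y=4), (x=7, y=5)
  Distance 3: (x=7, y=0), (x=6, y=1), (x=8, y=1), (x=5, y=2), (x=4, y=3), (x=5, y=4), (x=6, y=5), (x=8, y=5)
  Distance 4: (x=6, y=0), (x=8, y=0), (x=5, y=1), (x=4, y=2), (x=3, y=3), (x=5, y=5)
  Distance 5: (x=5, y=0), (x=4, y=1), (x=2, y=3), (x=3, y=4), (x=4, y=5)
  Distance 6: (x=4, y=0), (x=3, y=1), (x=1, y=3), (x=2, y=4), (x=3, y=5)
  Distance 7: (x=3, y=0), (x=2, y=1), (x=1, y=2), (x=1, y=4)
  Distance 8: (x=2, y=0), (x=0, y=2), (x=0, y=4), (x=1, y=5)
  Distance 9: (x=1, y=0), (x=0, y=1)
Total reachable: 46 (grid has 46 open cells total)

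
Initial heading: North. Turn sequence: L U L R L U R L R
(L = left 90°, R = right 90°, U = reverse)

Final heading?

Answer: Final heading: West

Derivation:
Start: North
  L (left (90° counter-clockwise)) -> West
  U (U-turn (180°)) -> East
  L (left (90° counter-clockwise)) -> North
  R (right (90° clockwise)) -> East
  L (left (90° counter-clockwise)) -> North
  U (U-turn (180°)) -> South
  R (right (90° clockwise)) -> West
  L (left (90° counter-clockwise)) -> South
  R (right (90° clockwise)) -> West
Final: West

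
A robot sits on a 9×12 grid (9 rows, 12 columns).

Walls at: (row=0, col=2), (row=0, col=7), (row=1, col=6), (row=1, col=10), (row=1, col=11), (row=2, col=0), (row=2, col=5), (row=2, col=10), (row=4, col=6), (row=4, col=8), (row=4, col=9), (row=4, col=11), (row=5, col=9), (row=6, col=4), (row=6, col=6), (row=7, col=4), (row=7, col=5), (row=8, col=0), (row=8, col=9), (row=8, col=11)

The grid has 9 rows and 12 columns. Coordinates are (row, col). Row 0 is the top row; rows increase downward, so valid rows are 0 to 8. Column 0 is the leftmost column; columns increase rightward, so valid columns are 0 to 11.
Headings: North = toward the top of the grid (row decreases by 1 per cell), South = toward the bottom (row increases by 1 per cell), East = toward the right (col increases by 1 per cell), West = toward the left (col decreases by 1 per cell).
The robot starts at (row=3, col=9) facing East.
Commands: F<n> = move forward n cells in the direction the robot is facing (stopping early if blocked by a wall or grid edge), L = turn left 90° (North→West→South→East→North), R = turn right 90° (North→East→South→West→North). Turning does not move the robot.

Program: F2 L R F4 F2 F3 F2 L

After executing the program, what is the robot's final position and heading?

Start: (row=3, col=9), facing East
  F2: move forward 2, now at (row=3, col=11)
  L: turn left, now facing North
  R: turn right, now facing East
  F4: move forward 0/4 (blocked), now at (row=3, col=11)
  F2: move forward 0/2 (blocked), now at (row=3, col=11)
  F3: move forward 0/3 (blocked), now at (row=3, col=11)
  F2: move forward 0/2 (blocked), now at (row=3, col=11)
  L: turn left, now facing North
Final: (row=3, col=11), facing North

Answer: Final position: (row=3, col=11), facing North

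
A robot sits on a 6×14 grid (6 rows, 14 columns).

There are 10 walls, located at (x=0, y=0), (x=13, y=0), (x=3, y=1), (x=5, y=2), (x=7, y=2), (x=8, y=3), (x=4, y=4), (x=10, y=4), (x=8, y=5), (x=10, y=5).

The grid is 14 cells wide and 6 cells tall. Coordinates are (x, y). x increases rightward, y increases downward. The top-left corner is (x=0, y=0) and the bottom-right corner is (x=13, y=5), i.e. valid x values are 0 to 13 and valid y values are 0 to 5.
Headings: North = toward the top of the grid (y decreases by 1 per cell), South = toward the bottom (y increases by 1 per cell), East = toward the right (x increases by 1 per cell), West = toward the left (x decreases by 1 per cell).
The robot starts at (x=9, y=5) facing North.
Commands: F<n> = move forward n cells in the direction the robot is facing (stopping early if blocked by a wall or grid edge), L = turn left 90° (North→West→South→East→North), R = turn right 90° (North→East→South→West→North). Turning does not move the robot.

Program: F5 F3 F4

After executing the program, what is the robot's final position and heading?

Answer: Final position: (x=9, y=0), facing North

Derivation:
Start: (x=9, y=5), facing North
  F5: move forward 5, now at (x=9, y=0)
  F3: move forward 0/3 (blocked), now at (x=9, y=0)
  F4: move forward 0/4 (blocked), now at (x=9, y=0)
Final: (x=9, y=0), facing North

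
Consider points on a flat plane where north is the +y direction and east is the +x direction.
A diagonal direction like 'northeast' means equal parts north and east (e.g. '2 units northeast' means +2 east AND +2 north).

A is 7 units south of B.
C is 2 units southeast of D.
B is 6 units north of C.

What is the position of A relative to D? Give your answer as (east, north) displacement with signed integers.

Answer: A is at (east=2, north=-3) relative to D.

Derivation:
Place D at the origin (east=0, north=0).
  C is 2 units southeast of D: delta (east=+2, north=-2); C at (east=2, north=-2).
  B is 6 units north of C: delta (east=+0, north=+6); B at (east=2, north=4).
  A is 7 units south of B: delta (east=+0, north=-7); A at (east=2, north=-3).
Therefore A relative to D: (east=2, north=-3).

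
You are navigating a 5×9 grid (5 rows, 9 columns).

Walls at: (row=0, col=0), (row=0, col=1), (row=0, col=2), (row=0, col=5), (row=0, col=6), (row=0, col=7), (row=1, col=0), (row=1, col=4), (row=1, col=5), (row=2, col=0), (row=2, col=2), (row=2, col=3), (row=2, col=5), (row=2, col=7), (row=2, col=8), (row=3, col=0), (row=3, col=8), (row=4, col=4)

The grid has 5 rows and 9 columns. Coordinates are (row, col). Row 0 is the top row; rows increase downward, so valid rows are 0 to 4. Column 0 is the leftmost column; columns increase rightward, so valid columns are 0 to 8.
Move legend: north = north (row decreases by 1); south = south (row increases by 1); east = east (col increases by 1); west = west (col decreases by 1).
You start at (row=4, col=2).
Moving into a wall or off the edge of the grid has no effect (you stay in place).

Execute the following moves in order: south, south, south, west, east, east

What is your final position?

Answer: Final position: (row=4, col=3)

Derivation:
Start: (row=4, col=2)
  [×3]south (south): blocked, stay at (row=4, col=2)
  west (west): (row=4, col=2) -> (row=4, col=1)
  east (east): (row=4, col=1) -> (row=4, col=2)
  east (east): (row=4, col=2) -> (row=4, col=3)
Final: (row=4, col=3)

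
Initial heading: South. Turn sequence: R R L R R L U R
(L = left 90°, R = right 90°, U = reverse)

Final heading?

Start: South
  R (right (90° clockwise)) -> West
  R (right (90° clockwise)) -> North
  L (left (90° counter-clockwise)) -> West
  R (right (90° clockwise)) -> North
  R (right (90° clockwise)) -> East
  L (left (90° counter-clockwise)) -> North
  U (U-turn (180°)) -> South
  R (right (90° clockwise)) -> West
Final: West

Answer: Final heading: West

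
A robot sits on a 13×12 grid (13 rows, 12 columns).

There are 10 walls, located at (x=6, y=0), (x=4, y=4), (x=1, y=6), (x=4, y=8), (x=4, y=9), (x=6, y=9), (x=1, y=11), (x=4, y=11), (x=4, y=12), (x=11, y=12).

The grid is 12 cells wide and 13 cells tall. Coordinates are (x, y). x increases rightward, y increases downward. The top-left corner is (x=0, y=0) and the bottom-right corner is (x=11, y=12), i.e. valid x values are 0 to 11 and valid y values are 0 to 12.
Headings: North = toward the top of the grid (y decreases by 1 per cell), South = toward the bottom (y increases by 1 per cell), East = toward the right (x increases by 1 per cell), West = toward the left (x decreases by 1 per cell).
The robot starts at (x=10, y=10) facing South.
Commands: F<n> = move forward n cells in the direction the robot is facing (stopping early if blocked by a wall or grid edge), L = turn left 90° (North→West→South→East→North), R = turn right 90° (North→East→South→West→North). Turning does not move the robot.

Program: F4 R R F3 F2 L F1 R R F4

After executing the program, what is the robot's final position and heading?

Start: (x=10, y=10), facing South
  F4: move forward 2/4 (blocked), now at (x=10, y=12)
  R: turn right, now facing West
  R: turn right, now facing North
  F3: move forward 3, now at (x=10, y=9)
  F2: move forward 2, now at (x=10, y=7)
  L: turn left, now facing West
  F1: move forward 1, now at (x=9, y=7)
  R: turn right, now facing North
  R: turn right, now facing East
  F4: move forward 2/4 (blocked), now at (x=11, y=7)
Final: (x=11, y=7), facing East

Answer: Final position: (x=11, y=7), facing East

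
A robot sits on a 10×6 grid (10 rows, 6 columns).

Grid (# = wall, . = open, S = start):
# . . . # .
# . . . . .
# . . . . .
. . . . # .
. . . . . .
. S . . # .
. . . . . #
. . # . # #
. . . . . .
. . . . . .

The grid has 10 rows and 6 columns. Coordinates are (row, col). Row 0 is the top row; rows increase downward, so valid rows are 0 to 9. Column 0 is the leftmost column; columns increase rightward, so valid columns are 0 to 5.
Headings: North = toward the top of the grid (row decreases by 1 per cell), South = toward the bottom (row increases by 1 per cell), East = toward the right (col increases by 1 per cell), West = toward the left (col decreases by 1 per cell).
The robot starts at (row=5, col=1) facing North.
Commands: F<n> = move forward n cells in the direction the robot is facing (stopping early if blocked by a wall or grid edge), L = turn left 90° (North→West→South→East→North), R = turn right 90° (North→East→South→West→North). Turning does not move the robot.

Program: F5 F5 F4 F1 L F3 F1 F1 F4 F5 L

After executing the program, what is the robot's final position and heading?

Answer: Final position: (row=0, col=1), facing South

Derivation:
Start: (row=5, col=1), facing North
  F5: move forward 5, now at (row=0, col=1)
  F5: move forward 0/5 (blocked), now at (row=0, col=1)
  F4: move forward 0/4 (blocked), now at (row=0, col=1)
  F1: move forward 0/1 (blocked), now at (row=0, col=1)
  L: turn left, now facing West
  F3: move forward 0/3 (blocked), now at (row=0, col=1)
  F1: move forward 0/1 (blocked), now at (row=0, col=1)
  F1: move forward 0/1 (blocked), now at (row=0, col=1)
  F4: move forward 0/4 (blocked), now at (row=0, col=1)
  F5: move forward 0/5 (blocked), now at (row=0, col=1)
  L: turn left, now facing South
Final: (row=0, col=1), facing South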